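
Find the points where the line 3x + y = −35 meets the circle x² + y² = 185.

(−13, 4) and (−8, −11)

From the line, y = −3x − 35. Substituting:
10x² + 210x + 1040 = 0  ⟹  x² + 21x + 104 = 0
x = −8 or x = −13, giving (−8, −11) and (−13, 4).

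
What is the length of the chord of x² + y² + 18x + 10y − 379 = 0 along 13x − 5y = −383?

The distance from (−9, −5) to the line is 291/√194, and r² = 485.
Half the chord is √(r² − d²) = √(97/2), so the full chord is √194.

√194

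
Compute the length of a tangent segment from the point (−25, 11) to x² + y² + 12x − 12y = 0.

√314

The centre is (−6, 6) and r = 6√2. The square of the distance from P to the centre is 361 + 25 = 386.
The tangent meets the radius at right angles, so tangent² = |PO|² − r² = 386 − 72 = 314.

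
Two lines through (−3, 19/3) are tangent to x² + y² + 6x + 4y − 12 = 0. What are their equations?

Let a tangent through (−3, 19/3) have slope m. Its distance from (−3, −2) must equal 5:
(0m − (−25/3))² = 25(m² + 1)
9m² − 16 = 0, so m = −4/3 or m = 4/3.
Through (−3, 19/3) these give 4x + 3y = 7 and 4x − 3y = −31.

4x + 3y = 7 and 4x − 3y = −31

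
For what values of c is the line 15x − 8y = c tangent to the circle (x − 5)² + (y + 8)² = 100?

For a tangent, require d(centre, line) = r = 10.
|15·5 − 8·(−8) − c| / √289 = 10
|c − (139)| = 10·17, so c = 309 or c = −31.

c = −31 or c = 309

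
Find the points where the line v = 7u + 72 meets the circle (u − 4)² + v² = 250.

From the line, v = 7u + 72. Substituting:
50u² + 1000u + 4950 = 0  ⟹  u² + 20u + 99 = 0
u = −9 or u = −11, giving (−9, 9) and (−11, −5).

(−11, −5) and (−9, 9)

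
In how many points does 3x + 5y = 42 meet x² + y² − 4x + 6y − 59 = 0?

0

Substituting the line into the circle gives 34x² − 442x + 1549 = 0.
Discriminant = (−442)² − 4·34·(1549) = −15300 < 0.
No real roots: the line does not meet the circle.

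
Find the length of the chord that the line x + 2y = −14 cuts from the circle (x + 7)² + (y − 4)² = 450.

18√5

From the line, y = (−14 − x)/2. Substituting:
5x² + 100x − 1120 = 0  ⟹  x² + 20x − 224 = 0
x = 8 or x = −28, giving (8, −11) and (−28, 7).
|(8, −11) − (−28, 7)| = √((36)² + (−18)²) = 18√5.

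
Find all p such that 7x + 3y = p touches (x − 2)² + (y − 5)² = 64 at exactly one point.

p = 29 ± 8√58

For a tangent, require d(centre, line) = r = 8.
|7·2 + 3·5 − p| / √58 = 8
|p − (29)| = 8√58.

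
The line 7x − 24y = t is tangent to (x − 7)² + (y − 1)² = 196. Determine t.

Tangency holds when the distance from the centre (7, 1) to the line equals the radius 14:
|7·7 − 24·1 − t| / √625 = 14
|t − (25)| = 14·25, so t = 375 or t = −325.

t = −325 or t = 375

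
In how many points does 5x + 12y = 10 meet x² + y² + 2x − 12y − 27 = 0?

Substituting the line into the circle gives 169x² + 908x − 5228 = 0.
Discriminant = (908)² − 4·169·(−5228) = 4358592 > 0.
Two real roots: the line is a secant.

2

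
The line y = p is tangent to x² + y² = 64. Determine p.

p = −8 or p = 8

Tangency holds when the distance from the centre (0, 0) to the line equals the radius 8:
|0·0 + 1·0 − p| / √1 = 8
|p| = 8, so p = 8 or p = −8.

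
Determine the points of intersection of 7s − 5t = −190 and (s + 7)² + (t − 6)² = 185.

Substitute t = (190 + 7s)/5:
74s² + 2590s + 22200 = 0  ⟹  s² + 35s + 300 = 0
s = −15 or s = −20, giving (−15, 17) and (−20, 10).

(−20, 10) and (−15, 17)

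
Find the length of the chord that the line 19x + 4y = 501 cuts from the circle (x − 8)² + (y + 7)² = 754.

Centre (8, −7), r² = 754. Perpendicular distance d from centre to line = |−377| / √377 = 377/√377.
Half the chord is √(r² − d²) = √(377), so the full chord is 2√377.

2√377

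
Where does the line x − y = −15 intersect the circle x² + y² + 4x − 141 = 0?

(−14, 1) and (−3, 12)

Express y = x + 15 and substitute into the circle:
2x² + 34x + 84 = 0  ⟹  x² + 17x + 42 = 0
x = −3 or x = −14, giving (−3, 12) and (−14, 1).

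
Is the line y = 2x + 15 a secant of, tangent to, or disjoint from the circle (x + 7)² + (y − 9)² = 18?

secant

Substituting the line into the circle gives 5x² + 38x + 67 = 0.
Discriminant = (38)² − 4·5·(67) = 104 > 0.
Two real roots: the line is a secant.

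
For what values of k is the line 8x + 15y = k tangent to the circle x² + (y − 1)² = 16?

k = −53 or k = 83

For a tangent, require d(centre, line) = r = 4.
|8·0 + 15·1 − k| / √289 = 4
|k − (15)| = 4·17, so k = 83 or k = −53.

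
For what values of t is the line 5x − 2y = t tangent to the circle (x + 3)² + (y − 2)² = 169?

For a tangent, require d(centre, line) = r = 13.
|5·(−3) − 2·2 − t| / √29 = 13
|t − (−19)| = 13√29.

t = −19 ± 13√29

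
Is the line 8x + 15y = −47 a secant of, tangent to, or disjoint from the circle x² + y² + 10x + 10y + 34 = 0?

tangent

d² = (8·(−5) + 15·(−5) − (−47))²/289 = 16; r² = 16.
Since d² = r², the line is tangent.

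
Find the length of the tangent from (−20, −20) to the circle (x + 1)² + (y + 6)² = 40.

√517

Centre (−1, −6), r² = 40. |PO|² = (−19)² + (−14)² = 557.
Power of the point: PT² = |PO|² − r² = 517, so PT = √517.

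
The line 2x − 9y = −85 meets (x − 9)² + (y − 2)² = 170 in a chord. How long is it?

Substitute y = (85 + 2x)/9:
85x² − 1190x − 2720 = 0  ⟹  x² − 14x − 32 = 0
x = 16 or x = −2, giving (16, 13) and (−2, 9).
|(16, 13) − (−2, 9)| = √((18)² + (4)²) = 2√85.

2√85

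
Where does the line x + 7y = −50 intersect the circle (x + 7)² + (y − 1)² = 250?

Substitute y = (−50 − x)/7:
50x² + 800x − 6600 = 0  ⟹  x² + 16x − 132 = 0
x = 6 or x = −22, giving (6, −8) and (−22, −4).

(−22, −4) and (6, −8)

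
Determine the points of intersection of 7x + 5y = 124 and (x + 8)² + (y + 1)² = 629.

(2, 22) and (17, 1)

Substitute y = (124 − 7x)/5:
74x² − 1406x + 2516 = 0  ⟹  x² − 19x + 34 = 0
x = 17 or x = 2, giving (17, 1) and (2, 22).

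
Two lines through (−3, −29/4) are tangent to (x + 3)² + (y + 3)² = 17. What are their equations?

x − 4y = 26 and x + 4y = −32

Let a tangent through (−3, −29/4) have slope m. Its distance from (−3, −3) must equal √17:
[m·(0) − (17/4)]² = 17(m² + 1)
16m² − 1 = 0, so m = 1/4 or m = −1/4.
With m = 1/4: x − 4y = 26. With m = −1/4: x + 4y = −32.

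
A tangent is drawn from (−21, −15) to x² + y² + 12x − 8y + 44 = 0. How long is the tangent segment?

With centre O = (−6, 4), |OP|² = 586 and r² = 8.
The tangent meets the radius at right angles, so tangent² = |PO|² − r² = 586 − 8 = 578.

17√2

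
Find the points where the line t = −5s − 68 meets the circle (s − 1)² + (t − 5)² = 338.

(−16, 12) and (−12, −8)

From the line, t = −5s − 68. Substituting:
26s² + 728s + 4992 = 0  ⟹  s² + 28s + 192 = 0
s = −12 or s = −16, giving (−12, −8) and (−16, 12).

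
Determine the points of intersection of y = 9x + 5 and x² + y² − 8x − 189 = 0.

(−2, −13) and (1, 14)

Substitute y = 9x + 5:
82x² + 82x − 164 = 0  ⟹  x² + x − 2 = 0
x = 1 or x = −2, giving (1, 14) and (−2, −13).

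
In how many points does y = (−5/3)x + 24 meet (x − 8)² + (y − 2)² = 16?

Substituting the line into the circle gives 34x² − 804x + 4788 = 0.
Δ = 646416 − 651168 = −4752.
No real roots: the line does not meet the circle.

0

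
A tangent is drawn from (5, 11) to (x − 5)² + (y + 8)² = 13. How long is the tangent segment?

2√87

Centre (5, −8), r² = 13. |PO|² = (0)² + (19)² = 361.
By the tangent–radius right angle, tangent length = √(|PO|² − r²) = √348 = 2√87.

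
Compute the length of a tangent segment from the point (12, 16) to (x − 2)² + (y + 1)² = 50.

√339

With centre O = (2, −1), |OP|² = 389 and r² = 50.
Power of the point: PT² = |PO|² − r² = 339, so PT = √339.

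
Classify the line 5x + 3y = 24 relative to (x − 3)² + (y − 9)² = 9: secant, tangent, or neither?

neither

Substituting the line into the circle gives 34x² − 24x + 9 = 0.
Discriminant = (−24)² − 4·34·(9) = −648 < 0.
No real roots: the line does not meet the circle.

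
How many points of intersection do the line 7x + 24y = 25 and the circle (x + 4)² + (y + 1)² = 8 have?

0

Centre (−4, −1), r² = 8. Distance² from centre to line = (−77)²/625 = 5929/625.
Since d² > r², the line lies outside the circle.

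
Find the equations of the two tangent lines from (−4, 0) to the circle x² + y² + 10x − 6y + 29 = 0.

Write the tangent as mx − y + (0 − m·(−4)) = 0 and set its distance from the centre to √5:
(−1m − (3))² = 5(m² + 1)
2m² − 3m − 2 = 0, so m = −1/2 or m = 2.
Through (−4, 0) these give x + 2y = −4 and 2x − y = −8.

x + 2y = −4 and 2x − y = −8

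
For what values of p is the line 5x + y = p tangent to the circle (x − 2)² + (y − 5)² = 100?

p = 15 ± 10√26

For a tangent, require d(centre, line) = r = 10.
|5·2 + 1·5 − p| / √26 = 10
|p − (15)| = 10√26.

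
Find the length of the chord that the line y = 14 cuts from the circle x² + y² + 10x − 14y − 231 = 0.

32

From the line, y = 14. Substituting:
x² + 10x − 231 = 0
x = 11 or x = −21, giving (11, 14) and (−21, 14).
|(11, 14) − (−21, 14)| = √((32)² + (0)²) = 32.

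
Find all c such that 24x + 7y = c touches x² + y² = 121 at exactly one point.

The line touches the circle iff its distance from (0, 0) is 11:
|24·0 + 7·0 − c| / √625 = 11
|c| = 11·25, so c = 275 or c = −275.

c = −275 or c = 275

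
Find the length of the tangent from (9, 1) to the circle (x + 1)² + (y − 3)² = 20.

2√21

Centre (−1, 3), r² = 20. |PO|² = (10)² + (−2)² = 104.
Power of the point: PT² = |PO|² − r² = 84, so PT = 2√21.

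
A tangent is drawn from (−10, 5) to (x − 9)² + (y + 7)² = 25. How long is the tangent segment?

4√30

With centre O = (9, −7), |OP|² = 505 and r² = 25.
The tangent meets the radius at right angles, so tangent² = |PO|² − r² = 505 − 25 = 480.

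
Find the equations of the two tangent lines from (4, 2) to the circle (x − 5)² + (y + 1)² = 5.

x + 2y = 8 and 2x − y = 6

Let a tangent through (4, 2) have slope m. Its distance from (5, −1) must equal √5:
[m·(1) − (−3)]² = 5(m² + 1)
2m² − 3m − 2 = 0, so m = −1/2 or m = 2.
With m = −1/2: x + 2y = 8. With m = 2: 2x − y = 6.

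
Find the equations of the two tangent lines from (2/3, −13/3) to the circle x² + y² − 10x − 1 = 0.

x + 5y = −21 and 5x + y = −1

Let a tangent through (2/3, −13/3) have slope m. Its distance from (5, 0) must equal √26:
[m·(13/3) − (13/3)]² = 26(m² + 1)
5m² + 26m + 5 = 0, so m = −1/5 or m = −5.
Through (2/3, −13/3) these give x + 5y = −21 and 5x + y = −1.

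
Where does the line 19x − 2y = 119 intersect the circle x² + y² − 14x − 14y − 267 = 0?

(5, −12) and (9, 26)

From the line, y = (−119 + 19x)/2. Substituting:
365x² − 5110x + 16425 = 0  ⟹  x² − 14x + 45 = 0
x = 9 or x = 5, giving (9, 26) and (5, −12).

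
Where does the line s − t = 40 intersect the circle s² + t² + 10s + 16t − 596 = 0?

(13, −27) and (14, −26)

Express t = s − 40 and substitute into the circle:
2s² − 54s + 364 = 0  ⟹  s² − 27s + 182 = 0
s = 14 or s = 13, giving (14, −26) and (13, −27).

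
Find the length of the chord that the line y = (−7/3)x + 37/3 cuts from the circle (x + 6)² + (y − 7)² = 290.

Substitute y = (37 − 7x)/3:
58x² − 116x − 2030 = 0  ⟹  x² − 2x − 35 = 0
x = 7 or x = −5, giving (7, −4) and (−5, 24).
|(7, −4) − (−5, 24)| = √((12)² + (−28)²) = 4√58.

4√58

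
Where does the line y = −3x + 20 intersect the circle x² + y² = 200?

(2, 14) and (10, −10)

Express y = −3x + 20 and substitute into the circle:
10x² − 120x + 200 = 0  ⟹  x² − 12x + 20 = 0
x = 10 or x = 2, giving (10, −10) and (2, 14).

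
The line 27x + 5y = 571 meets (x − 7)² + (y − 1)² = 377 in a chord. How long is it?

√754

The distance from (7, 1) to the line is 377/√754, and r² = 377.
Chord = 2√(r² − d²) = 2·√(377/2) = √754.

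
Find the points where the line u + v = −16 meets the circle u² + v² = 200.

Substitute v = −u − 16:
2u² + 32u + 56 = 0  ⟹  u² + 16u + 28 = 0
u = −2 or u = −14, giving (−2, −14) and (−14, −2).

(−14, −2) and (−2, −14)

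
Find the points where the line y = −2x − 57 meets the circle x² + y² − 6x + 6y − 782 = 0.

(−25, −7) and (−17, −23)

Substitute y = −2x − 57:
5x² + 210x + 2125 = 0  ⟹  x² + 42x + 425 = 0
x = −17 or x = −25, giving (−17, −23) and (−25, −7).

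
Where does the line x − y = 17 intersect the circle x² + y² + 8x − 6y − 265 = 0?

Express y = x − 17 and substitute into the circle:
2x² − 32x + 126 = 0  ⟹  x² − 16x + 63 = 0
x = 9 or x = 7, giving (9, −8) and (7, −10).

(7, −10) and (9, −8)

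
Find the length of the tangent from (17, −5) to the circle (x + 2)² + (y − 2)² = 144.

√266

Centre (−2, 2), r² = 144. |PO|² = (19)² + (−7)² = 410.
Power of the point: PT² = |PO|² − r² = 266, so PT = √266.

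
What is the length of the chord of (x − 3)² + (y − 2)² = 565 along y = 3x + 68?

√10

Express y = 3x + 68 and substitute into the circle:
10x² + 390x + 3800 = 0  ⟹  x² + 39x + 380 = 0
x = −19 or x = −20, giving (−19, 11) and (−20, 8).
Chord length = distance between (−19, 11) and (−20, 8) = √10 = √10.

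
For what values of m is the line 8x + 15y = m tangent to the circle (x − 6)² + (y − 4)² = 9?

m = 57 or m = 159

For a tangent, require d(centre, line) = r = 3.
|8·6 + 15·4 − m| / √289 = 3
|m − (108)| = 3·17, so m = 159 or m = 57.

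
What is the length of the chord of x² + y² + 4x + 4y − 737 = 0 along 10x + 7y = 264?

Substitute y = (264 − 10x)/7:
149x² − 5364x + 40975 = 0  ⟹  x² − 36x + 275 = 0
x = 25 or x = 11, giving (25, 2) and (11, 22).
|(25, 2) − (11, 22)| = √((14)² + (−20)²) = 2√149.

2√149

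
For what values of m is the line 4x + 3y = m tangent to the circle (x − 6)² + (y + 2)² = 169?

m = −47 or m = 83

For a tangent, require d(centre, line) = r = 13.
|4·6 + 3·(−2) − m| / √25 = 13
|m − (18)| = 13·5, so m = 83 or m = −47.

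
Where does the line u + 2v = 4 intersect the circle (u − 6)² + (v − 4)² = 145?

From the line, v = (4 − u)/2. Substituting:
5u² − 40u − 420 = 0  ⟹  u² − 8u − 84 = 0
u = 14 or u = −6, giving (14, −5) and (−6, 5).

(−6, 5) and (14, −5)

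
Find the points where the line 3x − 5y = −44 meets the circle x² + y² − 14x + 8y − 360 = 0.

(−13, 1) and (12, 16)

Substitute y = (44 + 3x)/5:
34x² + 34x − 5304 = 0  ⟹  x² + x − 156 = 0
x = 12 or x = −13, giving (12, 16) and (−13, 1).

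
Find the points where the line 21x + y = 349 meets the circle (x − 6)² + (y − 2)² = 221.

(16, 13) and (17, −8)

Substitute y = −21x + 349:
442x² − 14586x + 120224 = 0  ⟹  x² − 33x + 272 = 0
x = 17 or x = 16, giving (17, −8) and (16, 13).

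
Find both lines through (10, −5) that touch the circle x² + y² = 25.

4x + 3y = 25 and y = −5

A line y − (−5) = m(x − (10)) is tangent when its distance from (0, 0) is 5:
[m·(−10) − (5)]² = 25(m² + 1)
3m² + 4m = 0, so m = −4/3 or m = 0.
Through (10, −5) these give 4x + 3y = 25 and y = −5.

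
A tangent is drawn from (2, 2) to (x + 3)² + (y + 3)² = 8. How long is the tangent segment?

√42

The centre is (−3, −3) and r = 2√2. The square of the distance from P to the centre is 25 + 25 = 50.
Power of the point: PT² = |PO|² − r² = 42, so PT = √42.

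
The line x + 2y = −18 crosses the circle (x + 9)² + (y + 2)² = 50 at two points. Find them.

(−16, −1) and (−4, −7)

From the line, y = (−18 − x)/2. Substituting:
5x² + 100x + 320 = 0  ⟹  x² + 20x + 64 = 0
x = −4 or x = −16, giving (−4, −7) and (−16, −1).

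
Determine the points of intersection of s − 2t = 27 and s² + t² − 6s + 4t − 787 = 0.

Express t = (−27 + s)/2 and substitute into the circle:
5s² − 70s − 2635 = 0  ⟹  s² − 14s − 527 = 0
s = 31 or s = −17, giving (31, 2) and (−17, −22).

(−17, −22) and (31, 2)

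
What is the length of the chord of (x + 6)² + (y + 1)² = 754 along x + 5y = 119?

4√26

From the line, y = (119 − x)/5. Substituting:
26x² + 52x − 2574 = 0  ⟹  x² + 2x − 99 = 0
x = 9 or x = −11, giving (9, 22) and (−11, 26).
Chord length = distance between (9, 22) and (−11, 26) = √416 = 4√26.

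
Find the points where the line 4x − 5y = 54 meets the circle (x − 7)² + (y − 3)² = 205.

From the line, y = (−54 + 4x)/5. Substituting:
41x² − 902x + 861 = 0  ⟹  x² − 22x + 21 = 0
x = 21 or x = 1, giving (21, 6) and (1, −10).

(1, −10) and (21, 6)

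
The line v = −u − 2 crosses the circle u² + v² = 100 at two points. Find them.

(−8, 6) and (6, −8)

Substitute v = −u − 2:
2u² + 4u − 96 = 0  ⟹  u² + 2u − 48 = 0
u = 6 or u = −8, giving (6, −8) and (−8, 6).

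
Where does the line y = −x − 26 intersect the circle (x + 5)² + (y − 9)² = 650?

From the line, y = −x − 26. Substituting:
2x² + 80x + 600 = 0  ⟹  x² + 40x + 300 = 0
x = −10 or x = −30, giving (−10, −16) and (−30, 4).

(−30, 4) and (−10, −16)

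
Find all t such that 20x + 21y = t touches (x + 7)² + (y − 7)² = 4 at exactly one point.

t = −51 or t = 65

For a tangent, require d(centre, line) = r = 2.
|20·(−7) + 21·7 − t| / √841 = 2
|t − (7)| = 2·29, so t = 65 or t = −51.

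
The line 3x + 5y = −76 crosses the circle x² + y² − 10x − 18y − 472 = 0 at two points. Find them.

(−12, −8) and (−2, −14)

Substitute y = (−76 − 3x)/5:
34x² + 476x + 816 = 0  ⟹  x² + 14x + 24 = 0
x = −2 or x = −12, giving (−2, −14) and (−12, −8).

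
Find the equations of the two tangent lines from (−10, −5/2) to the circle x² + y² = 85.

A line y − (−5/2) = m(x − (−10)) is tangent when its distance from (0, 0) is √85:
[m·(10) − (5/2)]² = 85(m² + 1)
12m² − 40m − 63 = 0, so m = −7/6 or m = 9/2.
Through (−10, −5/2) these give 7x + 6y = −85 and 9x − 2y = −85.

7x + 6y = −85 and 9x − 2y = −85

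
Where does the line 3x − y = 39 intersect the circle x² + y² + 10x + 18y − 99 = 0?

(8, −15) and (9, −12)

Express y = 3x − 39 and substitute into the circle:
10x² − 170x + 720 = 0  ⟹  x² − 17x + 72 = 0
x = 9 or x = 8, giving (9, −12) and (8, −15).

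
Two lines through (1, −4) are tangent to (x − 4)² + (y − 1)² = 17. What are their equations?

x − 4y = 17 and 4x + y = 0

A line y − (−4) = m(x − (1)) is tangent when its distance from (4, 1) is √17:
[m·(3) − (5)]² = 17(m² + 1)
4m² + 15m − 4 = 0, so m = 1/4 or m = −4.
With m = 1/4: x − 4y = 17. With m = −4: 4x + y = 0.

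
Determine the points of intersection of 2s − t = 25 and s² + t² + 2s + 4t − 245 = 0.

Substitute t = 2s − 25:
5s² − 90s + 280 = 0  ⟹  s² − 18s + 56 = 0
s = 14 or s = 4, giving (14, 3) and (4, −17).

(4, −17) and (14, 3)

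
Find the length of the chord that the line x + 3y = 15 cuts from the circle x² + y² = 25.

Express y = (15 − x)/3 and substitute into the circle:
10x² − 30x = 0  ⟹  x² − 3x = 0
x = 3 or x = 0, giving (3, 4) and (0, 5).
|(3, 4) − (0, 5)| = √((3)² + (−1)²) = √10.

√10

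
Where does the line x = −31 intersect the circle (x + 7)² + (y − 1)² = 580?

The line gives x = −31. Substituting into the circle:
y² − 2y − 3 = 0
y = 3 or y = −1, giving (−31, 3) and (−31, −1).

(−31, −1) and (−31, 3)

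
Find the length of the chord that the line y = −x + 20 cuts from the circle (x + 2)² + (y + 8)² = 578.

From the line, y = −x + 20. Substituting:
2x² − 52x + 210 = 0  ⟹  x² − 26x + 105 = 0
x = 21 or x = 5, giving (21, −1) and (5, 15).
Chord length = distance between (21, −1) and (5, 15) = √512 = 16√2.

16√2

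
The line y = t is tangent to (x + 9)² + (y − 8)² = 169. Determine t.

The line touches the circle iff its distance from (−9, 8) is 13:
|0·(−9) + 1·8 − t| / √1 = 13
|t − (8)| = 13, so t = 21 or t = −5.

t = −5 or t = 21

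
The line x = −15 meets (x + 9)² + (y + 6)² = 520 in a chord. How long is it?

44

Centre (−9, −6), r² = 520. Perpendicular distance d from centre to line = |6| / √1 = 6.
Chord = 2√(r² − d²) = 2·√(484) = 44.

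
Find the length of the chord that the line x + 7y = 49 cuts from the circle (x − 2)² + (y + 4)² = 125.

Express y = (49 − x)/7 and substitute into the circle:
50x² − 350x = 0  ⟹  x² − 7x = 0
x = 7 or x = 0, giving (7, 6) and (0, 7).
Chord length = distance between (7, 6) and (0, 7) = √50 = 5√2.

5√2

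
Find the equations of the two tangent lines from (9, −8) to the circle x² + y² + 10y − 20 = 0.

A line y − (−8) = m(x − (9)) is tangent when its distance from (0, −5) is 3√5:
(−9m − (3))² = 45(m² + 1)
2m² + 3m − 2 = 0, so m = −2 or m = 1/2.
With m = −2: 2x + y = 10. With m = 1/2: x − 2y = 25.

2x + y = 10 and x − 2y = 25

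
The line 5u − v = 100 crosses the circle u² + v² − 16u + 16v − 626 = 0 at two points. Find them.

(13, −35) and (23, 15)

Express v = 5u − 100 and substitute into the circle:
26u² − 936u + 7774 = 0  ⟹  u² − 36u + 299 = 0
u = 23 or u = 13, giving (23, 15) and (13, −35).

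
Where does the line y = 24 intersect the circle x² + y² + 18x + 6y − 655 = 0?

Substitute y = 24:
x² + 18x + 65 = 0
x = −5 or x = −13, giving (−5, 24) and (−13, 24).

(−13, 24) and (−5, 24)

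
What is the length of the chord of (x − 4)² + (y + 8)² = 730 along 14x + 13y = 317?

2√365

From the line, y = (317 − 14x)/13. Substituting:
365x² − 13140x + 56575 = 0  ⟹  x² − 36x + 155 = 0
x = 31 or x = 5, giving (31, −9) and (5, 19).
|(31, −9) − (5, 19)| = √((26)² + (−28)²) = 2√365.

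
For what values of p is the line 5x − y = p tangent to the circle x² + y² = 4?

p = ±2√26

The line touches the circle iff its distance from (0, 0) is 2:
|5·0 − 1·0 − p| / √26 = 2
|p| = 2√26.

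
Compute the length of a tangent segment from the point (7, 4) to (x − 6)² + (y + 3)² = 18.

The centre is (6, −3) and r = 3√2. The square of the distance from P to the centre is 1 + 49 = 50.
By the tangent–radius right angle, tangent length = √(|PO|² − r²) = √32 = 4√2.

4√2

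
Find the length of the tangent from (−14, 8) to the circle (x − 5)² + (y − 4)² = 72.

With centre O = (5, 4), |OP|² = 377 and r² = 72.
The tangent meets the radius at right angles, so tangent² = |PO|² − r² = 377 − 72 = 305.

√305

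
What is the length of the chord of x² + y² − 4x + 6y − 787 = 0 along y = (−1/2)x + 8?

Centre (2, −3), r² = 800. Perpendicular distance d from centre to line = |−20| / √5 = 20/√5.
Chord = 2√(r² − d²) = 2·√(720) = 24√5.

24√5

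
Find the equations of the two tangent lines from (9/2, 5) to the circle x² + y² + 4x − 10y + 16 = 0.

A line y − (5) = m(x − (9/2)) is tangent when its distance from (−2, 5) is √13:
[m·(−13/2) − (0)]² = 13(m² + 1)
9m² − 4 = 0, so m = 2/3 or m = −2/3.
Through (9/2, 5) these give 2x − 3y = −6 and 2x + 3y = 24.

2x − 3y = −6 and 2x + 3y = 24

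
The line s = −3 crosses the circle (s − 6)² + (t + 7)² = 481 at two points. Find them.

The line gives s = −3. Substituting into the circle:
t² + 14t − 351 = 0
t = 13 or t = −27, giving (−3, 13) and (−3, −27).

(−3, −27) and (−3, 13)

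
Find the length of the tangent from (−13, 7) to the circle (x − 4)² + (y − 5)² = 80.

The centre is (4, 5) and r = 4√5. The square of the distance from P to the centre is 289 + 4 = 293.
Power of the point: PT² = |PO|² − r² = 213, so PT = √213.

√213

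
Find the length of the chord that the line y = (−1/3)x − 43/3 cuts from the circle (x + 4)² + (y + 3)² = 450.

12√10

The distance from (−4, −3) to the line is 30/√10, and r² = 450.
Half the chord is √(r² − d²) = √(360), so the full chord is 12√10.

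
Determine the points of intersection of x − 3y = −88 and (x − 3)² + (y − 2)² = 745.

(−10, 26) and (−1, 29)

Express y = (88 + x)/3 and substitute into the circle:
10x² + 110x + 100 = 0  ⟹  x² + 11x + 10 = 0
x = −1 or x = −10, giving (−1, 29) and (−10, 26).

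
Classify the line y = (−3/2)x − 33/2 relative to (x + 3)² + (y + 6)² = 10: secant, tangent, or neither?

neither

Substituting the line into the circle gives 13x² + 150x + 437 = 0.
Discriminant = (150)² − 4·13·(437) = −224 < 0.
No real roots: the line does not meet the circle.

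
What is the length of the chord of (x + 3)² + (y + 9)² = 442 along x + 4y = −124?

2√17

Substitute y = (−124 − x)/4:
17x² + 272x + 816 = 0  ⟹  x² + 16x + 48 = 0
x = −4 or x = −12, giving (−4, −30) and (−12, −28).
Chord length = distance between (−4, −30) and (−12, −28) = √68 = 2√17.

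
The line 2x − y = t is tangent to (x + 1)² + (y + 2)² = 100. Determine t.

t = ±10√5

Tangency holds when the distance from the centre (−1, −2) to the line equals the radius 10:
|2·(−1) − 1·(−2) − t| / √5 = 10
|t| = 10√5.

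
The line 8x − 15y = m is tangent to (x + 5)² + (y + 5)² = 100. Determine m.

Tangency holds when the distance from the centre (−5, −5) to the line equals the radius 10:
|8·(−5) − 15·(−5) − m| / √289 = 10
|m − (35)| = 10·17, so m = 205 or m = −135.

m = −135 or m = 205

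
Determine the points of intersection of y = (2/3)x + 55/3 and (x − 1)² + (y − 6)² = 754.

(−26, 1) and (16, 29)

From the line, y = (55 + 2x)/3. Substituting:
13x² + 130x − 5408 = 0  ⟹  x² + 10x − 416 = 0
x = 16 or x = −26, giving (16, 29) and (−26, 1).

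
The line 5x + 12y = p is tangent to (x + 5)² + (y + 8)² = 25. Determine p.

For a tangent, require d(centre, line) = r = 5.
|5·(−5) + 12·(−8) − p| / √169 = 5
|p − (−121)| = 5·13, so p = −56 or p = −186.

p = −186 or p = −56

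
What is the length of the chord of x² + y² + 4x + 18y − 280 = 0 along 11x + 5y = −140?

From the line, y = (−140 − 11x)/5. Substituting:
146x² + 2190x = 0  ⟹  x² + 15x = 0
x = 0 or x = −15, giving (0, −28) and (−15, 5).
|(0, −28) − (−15, 5)| = √((15)² + (−33)²) = 3√146.

3√146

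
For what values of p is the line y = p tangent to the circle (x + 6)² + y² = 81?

For a tangent, require d(centre, line) = r = 9.
|0·(−6) + 1·0 − p| / √1 = 9
|p| = 9, so p = 9 or p = −9.

p = −9 or p = 9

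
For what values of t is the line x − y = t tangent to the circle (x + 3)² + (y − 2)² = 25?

t = −5 ± 5√2

Tangency holds when the distance from the centre (−3, 2) to the line equals the radius 5:
|1·(−3) − 1·2 − t| / √2 = 5
|t − (−5)| = 5√2.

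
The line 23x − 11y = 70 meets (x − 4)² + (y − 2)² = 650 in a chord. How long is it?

10√26

The distance from (4, 2) to the line is 0/√650, and r² = 650.
Chord = 2√(r² − d²) = 2·√(650) = 10√26.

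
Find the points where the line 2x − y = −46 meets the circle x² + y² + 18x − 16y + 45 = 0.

(−19, 8) and (−15, 16)

Substitute y = 2x + 46:
5x² + 170x + 1425 = 0  ⟹  x² + 34x + 285 = 0
x = −15 or x = −19, giving (−15, 16) and (−19, 8).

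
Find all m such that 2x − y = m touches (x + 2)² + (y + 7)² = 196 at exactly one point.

m = 3 ± 14√5

The line touches the circle iff its distance from (−2, −7) is 14:
|2·(−2) − 1·(−7) − m| / √5 = 14
|m − (3)| = 14√5.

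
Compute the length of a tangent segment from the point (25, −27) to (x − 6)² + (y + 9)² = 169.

2√129

With centre O = (6, −9), |OP|² = 685 and r² = 169.
Power of the point: PT² = |PO|² − r² = 516, so PT = 2√129.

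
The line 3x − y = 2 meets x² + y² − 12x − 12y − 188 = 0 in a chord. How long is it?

10√10

Centre (6, 6), r² = 260. Perpendicular distance d from centre to line = |10| / √10 = 10/√10.
Half the chord is √(r² − d²) = √(250), so the full chord is 10√10.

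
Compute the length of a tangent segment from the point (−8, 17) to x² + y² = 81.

4√17

The centre is (0, 0) and r = 9. The square of the distance from P to the centre is 64 + 289 = 353.
Power of the point: PT² = |PO|² − r² = 272, so PT = 4√17.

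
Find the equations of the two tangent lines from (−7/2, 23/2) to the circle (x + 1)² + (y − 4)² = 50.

Write the tangent as mx − y + (23/2 − m·(−7/2)) = 0 and set its distance from the centre to 5√2:
[m·(5/2) − (−15/2)]² = 50(m² + 1)
7m² − 6m − 1 = 0, so m = −1/7 or m = 1.
With m = −1/7: x + 7y = 77. With m = 1: x − y = −15.

x + 7y = 77 and x − y = −15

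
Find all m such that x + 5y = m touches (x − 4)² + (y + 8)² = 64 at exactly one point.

m = −36 ± 8√26

The line touches the circle iff its distance from (4, −8) is 8:
|1·4 + 5·(−8) − m| / √26 = 8
|m − (−36)| = 8√26.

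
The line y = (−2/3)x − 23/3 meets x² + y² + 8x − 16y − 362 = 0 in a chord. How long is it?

10√13

The distance from (−4, 8) to the line is 39/√13, and r² = 442.
Half the chord is √(r² − d²) = √(325), so the full chord is 10√13.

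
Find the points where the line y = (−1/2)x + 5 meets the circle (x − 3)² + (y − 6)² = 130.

Substitute y = (10 − x)/2:
5x² − 20x − 480 = 0  ⟹  x² − 4x − 96 = 0
x = 12 or x = −8, giving (12, −1) and (−8, 9).

(−8, 9) and (12, −1)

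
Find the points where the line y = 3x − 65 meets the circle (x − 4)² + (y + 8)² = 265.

Substitute y = 3x − 65:
10x² − 350x + 3000 = 0  ⟹  x² − 35x + 300 = 0
x = 20 or x = 15, giving (20, −5) and (15, −20).

(15, −20) and (20, −5)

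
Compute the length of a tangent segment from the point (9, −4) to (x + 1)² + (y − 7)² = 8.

√213

The centre is (−1, 7) and r = 2√2. The square of the distance from P to the centre is 100 + 121 = 221.
By the tangent–radius right angle, tangent length = √(|PO|² − r²) = √213.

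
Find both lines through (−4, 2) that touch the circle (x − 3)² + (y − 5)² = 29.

5x − 2y = −24 and 2x + 5y = 2

Write the tangent as mx − y + (2 − m·(−4)) = 0 and set its distance from the centre to √29:
[m·(7) − (3)]² = 29(m² + 1)
10m² − 21m − 10 = 0, so m = 5/2 or m = −2/5.
Through (−4, 2) these give 5x − 2y = −24 and 2x + 5y = 2.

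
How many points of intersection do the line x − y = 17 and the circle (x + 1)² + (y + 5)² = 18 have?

0

Substituting the line into the circle gives 2x² − 22x + 127 = 0.
Δ = 484 − 1016 = −532.
No real roots: the line does not meet the circle.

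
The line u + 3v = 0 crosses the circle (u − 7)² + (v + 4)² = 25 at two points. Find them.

Express v = (−u)/3 and substitute into the circle:
10u² − 150u + 360 = 0  ⟹  u² − 15u + 36 = 0
u = 12 or u = 3, giving (12, −4) and (3, −1).

(3, −1) and (12, −4)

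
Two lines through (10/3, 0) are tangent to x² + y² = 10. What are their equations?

A line y − (0) = m(x − (10/3)) is tangent when its distance from (0, 0) is √10:
(−10/3m − (0))² = 10(m² + 1)
m² − 9 = 0, so m = 3 or m = −3.
Through (10/3, 0) these give 3x − y = 10 and 3x + y = 10.

3x − y = 10 and 3x + y = 10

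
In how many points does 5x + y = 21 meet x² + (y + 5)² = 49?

Substituting the line into the circle gives 26x² − 260x + 627 = 0.
Discriminant = (−260)² − 4·26·(627) = 2392 > 0.
Two real roots: the line is a secant.

2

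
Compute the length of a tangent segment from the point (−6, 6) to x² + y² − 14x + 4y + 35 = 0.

√215

Centre (7, −2), r² = 18. |PO|² = (−13)² + (8)² = 233.
Power of the point: PT² = |PO|² − r² = 215, so PT = √215.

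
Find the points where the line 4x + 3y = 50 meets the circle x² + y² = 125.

From the line, y = (50 − 4x)/3. Substituting:
25x² − 400x + 1375 = 0  ⟹  x² − 16x + 55 = 0
x = 11 or x = 5, giving (11, 2) and (5, 10).

(5, 10) and (11, 2)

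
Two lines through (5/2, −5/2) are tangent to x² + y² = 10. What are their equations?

3x − y = 10 and x − 3y = 10

Let a tangent through (5/2, −5/2) have slope m. Its distance from (0, 0) must equal √10:
(−5/2m − (5/2))² = 10(m² + 1)
3m² − 10m + 3 = 0, so m = 3 or m = 1/3.
Through (5/2, −5/2) these give 3x − y = 10 and x − 3y = 10.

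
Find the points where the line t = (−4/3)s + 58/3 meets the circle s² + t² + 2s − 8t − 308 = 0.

(−2, 22) and (16, −2)

Express t = (58 − 4s)/3 and substitute into the circle:
25s² − 350s − 800 = 0  ⟹  s² − 14s − 32 = 0
s = 16 or s = −2, giving (16, −2) and (−2, 22).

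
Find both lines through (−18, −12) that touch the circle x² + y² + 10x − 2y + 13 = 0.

3x − 2y = −30 and 2x − 3y = 0

A line y − (−12) = m(x − (−18)) is tangent when its distance from (−5, 1) is √13:
[m·(13) − (13)]² = 13(m² + 1)
6m² − 13m + 6 = 0, so m = 3/2 or m = 2/3.
With m = 3/2: 3x − 2y = −30. With m = 2/3: 2x − 3y = 0.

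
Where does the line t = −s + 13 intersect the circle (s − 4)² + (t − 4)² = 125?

(−1, 14) and (14, −1)

From the line, t = −s + 13. Substituting:
2s² − 26s − 28 = 0  ⟹  s² − 13s − 14 = 0
s = 14 or s = −1, giving (14, −1) and (−1, 14).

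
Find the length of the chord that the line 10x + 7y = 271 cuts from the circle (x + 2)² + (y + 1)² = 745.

Centre (−2, −1), r² = 745. Perpendicular distance d from centre to line = |−298| / √149 = 298/√149.
Chord = 2√(r² − d²) = 2·√(149) = 2√149.

2√149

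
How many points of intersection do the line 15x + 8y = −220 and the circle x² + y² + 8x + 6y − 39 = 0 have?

Substituting the line into the circle gives 289x² + 6392x + 35344 = 0.
Discriminant = (6392)² − 4·289·(35344) = 0.
A repeated root: the line is tangent.

1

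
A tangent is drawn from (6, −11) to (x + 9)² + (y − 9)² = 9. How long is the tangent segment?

With centre O = (−9, 9), |OP|² = 625 and r² = 9.
By the tangent–radius right angle, tangent length = √(|PO|² − r²) = √616 = 2√154.

2√154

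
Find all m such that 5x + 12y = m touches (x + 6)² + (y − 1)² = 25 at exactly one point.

m = −83 or m = 47

Tangency holds when the distance from the centre (−6, 1) to the line equals the radius 5:
|5·(−6) + 12·1 − m| / √169 = 5
|m − (−18)| = 5·13, so m = 47 or m = −83.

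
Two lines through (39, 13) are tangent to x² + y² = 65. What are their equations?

A line y − (13) = m(x − (39)) is tangent when its distance from (0, 0) is √65:
(−39m − (−13))² = 65(m² + 1)
56m² − 39m + 4 = 0, so m = 1/8 or m = 4/7.
Through (39, 13) these give x − 8y = −65 and 4x − 7y = 65.

x − 8y = −65 and 4x − 7y = 65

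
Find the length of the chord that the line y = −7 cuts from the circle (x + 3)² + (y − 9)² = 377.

Centre (−3, 9), r² = 377. Perpendicular distance d from centre to line = |16| / √1 = 16.
Chord = 2√(r² − d²) = 2·√(121) = 22.

22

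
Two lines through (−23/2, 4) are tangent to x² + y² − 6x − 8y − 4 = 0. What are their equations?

Let a tangent through (−23/2, 4) have slope m. Its distance from (3, 4) must equal √29:
[m·(29/2) − (0)]² = 29(m² + 1)
25m² − 4 = 0, so m = 2/5 or m = −2/5.
Through (−23/2, 4) these give 2x − 5y = −43 and 2x + 5y = −3.

2x − 5y = −43 and 2x + 5y = −3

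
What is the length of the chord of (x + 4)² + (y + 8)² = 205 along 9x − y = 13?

From the line, y = 9x − 13. Substituting:
82x² − 82x − 164 = 0  ⟹  x² − x − 2 = 0
x = 2 or x = −1, giving (2, 5) and (−1, −22).
Chord length = distance between (2, 5) and (−1, −22) = √738 = 3√82.

3√82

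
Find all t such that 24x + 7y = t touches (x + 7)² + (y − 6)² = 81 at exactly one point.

For a tangent, require d(centre, line) = r = 9.
|24·(−7) + 7·6 − t| / √625 = 9
|t − (−126)| = 9·25, so t = 99 or t = −351.

t = −351 or t = 99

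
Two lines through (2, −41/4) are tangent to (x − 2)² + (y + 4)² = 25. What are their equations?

Write the tangent as mx − y + (−41/4 − m·(2)) = 0 and set its distance from the centre to 5:
[m·(0) − (25/4)]² = 25(m² + 1)
16m² − 9 = 0, so m = 3/4 or m = −3/4.
Through (2, −41/4) these give 3x − 4y = 47 and 3x + 4y = −35.

3x − 4y = 47 and 3x + 4y = −35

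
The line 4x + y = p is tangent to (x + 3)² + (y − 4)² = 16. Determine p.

p = −8 ± 4√17

The line touches the circle iff its distance from (−3, 4) is 4:
|4·(−3) + 1·4 − p| / √17 = 4
|p − (−8)| = 4√17.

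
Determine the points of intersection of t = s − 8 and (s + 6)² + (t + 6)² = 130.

From the line, t = s − 8. Substituting:
2s² + 8s − 90 = 0  ⟹  s² + 4s − 45 = 0
s = 5 or s = −9, giving (5, −3) and (−9, −17).

(−9, −17) and (5, −3)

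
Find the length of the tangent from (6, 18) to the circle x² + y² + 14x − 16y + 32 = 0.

2√47

Centre (−7, 8), r² = 81. |PO|² = (13)² + (10)² = 269.
The tangent meets the radius at right angles, so tangent² = |PO|² − r² = 269 − 81 = 188.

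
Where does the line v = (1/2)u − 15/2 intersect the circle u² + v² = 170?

From the line, v = (−15 + u)/2. Substituting:
5u² − 30u − 455 = 0  ⟹  u² − 6u − 91 = 0
u = 13 or u = −7, giving (13, −1) and (−7, −11).

(−7, −11) and (13, −1)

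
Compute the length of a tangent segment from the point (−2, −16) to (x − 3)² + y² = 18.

The centre is (3, 0) and r = 3√2. The square of the distance from P to the centre is 25 + 256 = 281.
By the tangent–radius right angle, tangent length = √(|PO|² − r²) = √263.

√263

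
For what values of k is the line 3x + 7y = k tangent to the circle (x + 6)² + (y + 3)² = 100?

Tangency holds when the distance from the centre (−6, −3) to the line equals the radius 10:
|3·(−6) + 7·(−3) − k| / √58 = 10
|k − (−39)| = 10√58.

k = −39 ± 10√58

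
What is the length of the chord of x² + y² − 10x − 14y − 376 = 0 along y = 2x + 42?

6√5

Substitute y = 2x + 42:
5x² + 130x + 800 = 0  ⟹  x² + 26x + 160 = 0
x = −10 or x = −16, giving (−10, 22) and (−16, 10).
Chord length = distance between (−10, 22) and (−16, 10) = √180 = 6√5.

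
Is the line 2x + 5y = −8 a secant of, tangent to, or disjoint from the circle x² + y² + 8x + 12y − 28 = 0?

secant

Substituting the line into the circle gives 29x² + 112x − 1116 = 0.
Δ = 12544 − (−129456) = 142000.
Two real roots: the line is a secant.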